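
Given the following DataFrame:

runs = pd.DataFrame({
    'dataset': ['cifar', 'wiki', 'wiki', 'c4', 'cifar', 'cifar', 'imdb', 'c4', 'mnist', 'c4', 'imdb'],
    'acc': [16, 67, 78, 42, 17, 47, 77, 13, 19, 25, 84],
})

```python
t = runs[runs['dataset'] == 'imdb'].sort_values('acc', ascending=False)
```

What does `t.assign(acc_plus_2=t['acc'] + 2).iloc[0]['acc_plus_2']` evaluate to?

filter rows where dataset == 'imdb':
   dataset  acc
6     imdb   77
10    imdb   84
sort by acc descending:
   dataset  acc
10    imdb   84
6     imdb   77
add column acc_plus_2 = t['acc'] + 2:
   dataset  acc  acc_plus_2
10    imdb   84          86
6     imdb   77          79

86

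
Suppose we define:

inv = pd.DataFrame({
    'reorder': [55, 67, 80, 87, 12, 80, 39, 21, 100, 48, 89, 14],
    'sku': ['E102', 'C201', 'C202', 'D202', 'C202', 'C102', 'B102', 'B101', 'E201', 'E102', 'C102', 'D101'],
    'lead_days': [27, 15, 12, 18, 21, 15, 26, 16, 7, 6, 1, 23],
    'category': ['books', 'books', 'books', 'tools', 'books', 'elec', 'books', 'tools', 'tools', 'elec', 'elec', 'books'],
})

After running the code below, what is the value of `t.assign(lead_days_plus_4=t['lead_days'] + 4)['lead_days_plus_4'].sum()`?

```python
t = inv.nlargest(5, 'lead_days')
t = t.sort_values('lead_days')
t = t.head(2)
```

take 5 rows with largest lead_days:
    reorder   sku  lead_days category
0        55  E102         27    books
6        39  B102         26    books
11       14  D101         23    books
4        12  C202         21    books
3        87  D202         18    tools
sort by lead_days:
    reorder   sku  lead_days category
3        87  D202         18    tools
4        12  C202         21    books
11       14  D101         23    books
6        39  B102         26    books
0        55  E102         27    books
take first 2 rows:
   reorder   sku  lead_days category
3       87  D202         18    tools
4       12  C202         21    books
add column lead_days_plus_4 = t['lead_days'] + 4:
   reorder   sku  lead_days category  lead_days_plus_4
3       87  D202         18    tools                22
4       12  C202         21    books                25
sum of column 'lead_days_plus_4' → 47

47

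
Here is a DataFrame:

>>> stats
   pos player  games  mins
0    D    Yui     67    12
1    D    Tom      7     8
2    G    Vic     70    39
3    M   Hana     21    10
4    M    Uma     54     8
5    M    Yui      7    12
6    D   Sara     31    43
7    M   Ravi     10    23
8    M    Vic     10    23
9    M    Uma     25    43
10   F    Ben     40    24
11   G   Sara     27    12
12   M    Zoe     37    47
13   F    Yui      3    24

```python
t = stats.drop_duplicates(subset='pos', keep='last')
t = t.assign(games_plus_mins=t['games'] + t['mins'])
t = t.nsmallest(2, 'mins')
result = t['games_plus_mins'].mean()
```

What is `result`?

drop duplicate pos (keep=last):
   pos player  games  mins
6    D   Sara     31    43
11   G   Sara     27    12
12   M    Zoe     37    47
13   F    Yui      3    24
add column games_plus_mins = t['games'] + t['mins']:
   pos player  games  mins  games_plus_mins
6    D   Sara     31    43               74
11   G   Sara     27    12               39
12   M    Zoe     37    47               84
13   F    Yui      3    24               27
take 2 rows with smallest mins:
   pos player  games  mins  games_plus_mins
11   G   Sara     27    12               39
13   F    Yui      3    24               27
The mean of column 'games_plus_mins' is 33.0.

33.0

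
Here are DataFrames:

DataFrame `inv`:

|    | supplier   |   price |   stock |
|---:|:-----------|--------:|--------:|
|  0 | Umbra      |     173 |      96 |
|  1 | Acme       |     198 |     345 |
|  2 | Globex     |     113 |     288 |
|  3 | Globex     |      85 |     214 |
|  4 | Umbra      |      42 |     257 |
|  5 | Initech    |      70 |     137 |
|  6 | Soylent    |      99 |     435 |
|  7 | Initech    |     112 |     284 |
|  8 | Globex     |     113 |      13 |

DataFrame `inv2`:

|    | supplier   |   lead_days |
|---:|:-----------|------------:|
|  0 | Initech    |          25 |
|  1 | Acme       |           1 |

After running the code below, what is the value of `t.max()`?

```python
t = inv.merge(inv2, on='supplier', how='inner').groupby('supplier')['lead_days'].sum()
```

50

merge on 'supplier' (how='inner') → 3 rows:
  supplier  price  stock  lead_days
0     Acme    198    345          1
1  Initech     70    137         25
2  Initech    112    284         25
group by supplier, sum of lead_days:
supplier
Acme        1
Initech    50
Name: lead_days, dtype: int64
The max of the resulting series is 50.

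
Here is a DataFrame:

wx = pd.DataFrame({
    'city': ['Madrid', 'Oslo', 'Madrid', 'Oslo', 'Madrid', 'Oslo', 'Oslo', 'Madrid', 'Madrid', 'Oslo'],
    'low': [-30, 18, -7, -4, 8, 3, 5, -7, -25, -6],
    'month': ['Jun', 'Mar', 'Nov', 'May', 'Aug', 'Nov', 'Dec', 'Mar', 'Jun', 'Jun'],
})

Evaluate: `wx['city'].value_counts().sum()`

value_counts of city:
city
Madrid    5
Oslo      5
Name: count, dtype: int64

10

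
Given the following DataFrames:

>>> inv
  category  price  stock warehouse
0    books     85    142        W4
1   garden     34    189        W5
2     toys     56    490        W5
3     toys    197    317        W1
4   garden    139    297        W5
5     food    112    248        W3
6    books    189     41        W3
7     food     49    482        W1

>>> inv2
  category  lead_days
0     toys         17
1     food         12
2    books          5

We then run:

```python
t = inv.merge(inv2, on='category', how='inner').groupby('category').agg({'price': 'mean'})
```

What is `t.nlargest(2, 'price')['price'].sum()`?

263.5

merge on 'category' (how='inner') → 6 rows:
  category  price  stock warehouse  lead_days
0    books     85    142        W4          5
1     toys     56    490        W5         17
2     toys    197    317        W1         17
3     food    112    248        W3         12
4    books    189     41        W3          5
5     food     49    482        W1         12
group by category, mean of price:
          price
category       
books     137.0
food       80.5
toys      126.5
take 2 rows with largest price:
          price
category       
books     137.0
toys      126.5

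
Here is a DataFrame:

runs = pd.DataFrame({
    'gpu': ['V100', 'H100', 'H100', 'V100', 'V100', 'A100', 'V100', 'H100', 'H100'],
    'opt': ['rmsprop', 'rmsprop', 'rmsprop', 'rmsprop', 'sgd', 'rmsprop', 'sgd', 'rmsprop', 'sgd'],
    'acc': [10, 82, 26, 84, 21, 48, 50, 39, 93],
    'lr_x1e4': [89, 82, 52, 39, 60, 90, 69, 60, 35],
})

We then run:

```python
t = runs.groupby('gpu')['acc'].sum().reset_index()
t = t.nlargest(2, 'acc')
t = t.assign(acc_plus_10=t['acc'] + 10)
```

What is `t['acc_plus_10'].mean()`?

group by gpu, sum of acc:
gpu
A100     48
H100    240
V100    165
Name: acc, dtype: int64
reset_index():
    gpu  acc
0  A100   48
1  H100  240
2  V100  165
take 2 rows with largest acc:
    gpu  acc
1  H100  240
2  V100  165
add column acc_plus_10 = t['acc'] + 10:
    gpu  acc  acc_plus_10
1  H100  240          250
2  V100  165          175

212.5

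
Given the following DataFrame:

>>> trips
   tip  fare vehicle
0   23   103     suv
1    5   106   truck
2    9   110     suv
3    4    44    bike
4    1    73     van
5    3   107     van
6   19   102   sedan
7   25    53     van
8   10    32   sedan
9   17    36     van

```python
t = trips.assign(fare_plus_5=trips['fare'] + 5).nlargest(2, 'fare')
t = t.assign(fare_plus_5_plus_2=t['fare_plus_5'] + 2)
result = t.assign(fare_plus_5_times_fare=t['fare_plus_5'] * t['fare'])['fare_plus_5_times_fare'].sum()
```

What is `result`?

24634

add column fare_plus_5 = trips['fare'] + 5:
   tip  fare vehicle  fare_plus_5
0   23   103     suv          108
1    5   106   truck          111
2    9   110     suv          115
3    4    44    bike           49
4    1    73     van           78
5    3   107     van          112
6   19   102   sedan          107
7   25    53     van           58
8   10    32   sedan           37
9   17    36     van           41
take 2 rows with largest fare:
   tip  fare vehicle  fare_plus_5
2    9   110     suv          115
5    3   107     van          112
add column fare_plus_5_plus_2 = t['fare_plus_5'] + 2:
   tip  fare vehicle  fare_plus_5  fare_plus_5_plus_2
2    9   110     suv          115                 117
5    3   107     van          112                 114
add column fare_plus_5_times_fare = t['fare_plus_5'] * t['fare']:
   tip  fare vehicle  fare_plus_5  fare_plus_5_plus_2  fare_plus_5_times_fare
2    9   110     suv          115                 117                   12650
5    3   107     van          112                 114                   11984
Finally, sum of column 'fare_plus_5_times_fare' = 24634.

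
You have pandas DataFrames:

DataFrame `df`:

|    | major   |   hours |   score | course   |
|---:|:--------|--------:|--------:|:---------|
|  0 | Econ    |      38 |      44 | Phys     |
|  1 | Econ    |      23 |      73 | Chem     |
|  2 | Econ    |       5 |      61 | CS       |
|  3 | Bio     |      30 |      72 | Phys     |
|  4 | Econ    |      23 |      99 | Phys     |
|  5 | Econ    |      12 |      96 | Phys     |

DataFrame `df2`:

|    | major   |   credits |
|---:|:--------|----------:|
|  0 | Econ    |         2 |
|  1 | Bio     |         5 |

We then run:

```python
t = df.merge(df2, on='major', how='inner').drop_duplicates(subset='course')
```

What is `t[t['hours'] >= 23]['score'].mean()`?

merge on 'major' (how='inner') → 6 rows:
  major  hours  score course  credits
0  Econ     38     44   Phys        2
1  Econ     23     73   Chem        2
2  Econ      5     61     CS        2
3   Bio     30     72   Phys        5
4  Econ     23     99   Phys        2
5  Econ     12     96   Phys        2
drop duplicate course (keep=first):
  major  hours  score course  credits
0  Econ     38     44   Phys        2
1  Econ     23     73   Chem        2
2  Econ      5     61     CS        2
filter rows where hours >= 23:
  major  hours  score course  credits
0  Econ     38     44   Phys        2
1  Econ     23     73   Chem        2
Taking the mean of column 'score' gives 58.5.

58.5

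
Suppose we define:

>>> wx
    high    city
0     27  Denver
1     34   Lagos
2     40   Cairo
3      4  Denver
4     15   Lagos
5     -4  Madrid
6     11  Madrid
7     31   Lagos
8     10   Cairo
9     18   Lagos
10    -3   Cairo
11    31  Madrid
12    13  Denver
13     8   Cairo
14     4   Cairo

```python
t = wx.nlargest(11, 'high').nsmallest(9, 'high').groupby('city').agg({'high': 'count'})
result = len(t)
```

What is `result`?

4

take 11 rows with largest high:
    high    city
2     40   Cairo
1     34   Lagos
7     31   Lagos
11    31  Madrid
0     27  Denver
9     18   Lagos
4     15   Lagos
12    13  Denver
6     11  Madrid
8     10   Cairo
13     8   Cairo
take 9 rows with smallest high:
    high    city
13     8   Cairo
8     10   Cairo
6     11  Madrid
12    13  Denver
4     15   Lagos
9     18   Lagos
0     27  Denver
7     31   Lagos
11    31  Madrid
group by city, count of high:
        high
city        
Cairo      2
Denver     2
Lagos      3
Madrid     2
Hence 4.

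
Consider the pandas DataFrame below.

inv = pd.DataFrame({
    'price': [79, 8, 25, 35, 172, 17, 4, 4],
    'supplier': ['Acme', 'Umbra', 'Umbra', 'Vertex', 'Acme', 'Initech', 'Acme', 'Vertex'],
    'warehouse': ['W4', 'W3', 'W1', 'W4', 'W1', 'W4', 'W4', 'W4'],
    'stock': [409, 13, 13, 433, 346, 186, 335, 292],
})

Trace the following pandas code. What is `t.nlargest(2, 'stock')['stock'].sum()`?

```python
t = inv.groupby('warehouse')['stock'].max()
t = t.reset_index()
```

779

group by warehouse, max of stock:
warehouse
W1    346
W3     13
W4    433
Name: stock, dtype: int64
reset_index():
  warehouse  stock
0        W1    346
1        W3     13
2        W4    433
take 2 rows with largest stock:
  warehouse  stock
2        W4    433
0        W1    346
Then the sum of column 'stock': 779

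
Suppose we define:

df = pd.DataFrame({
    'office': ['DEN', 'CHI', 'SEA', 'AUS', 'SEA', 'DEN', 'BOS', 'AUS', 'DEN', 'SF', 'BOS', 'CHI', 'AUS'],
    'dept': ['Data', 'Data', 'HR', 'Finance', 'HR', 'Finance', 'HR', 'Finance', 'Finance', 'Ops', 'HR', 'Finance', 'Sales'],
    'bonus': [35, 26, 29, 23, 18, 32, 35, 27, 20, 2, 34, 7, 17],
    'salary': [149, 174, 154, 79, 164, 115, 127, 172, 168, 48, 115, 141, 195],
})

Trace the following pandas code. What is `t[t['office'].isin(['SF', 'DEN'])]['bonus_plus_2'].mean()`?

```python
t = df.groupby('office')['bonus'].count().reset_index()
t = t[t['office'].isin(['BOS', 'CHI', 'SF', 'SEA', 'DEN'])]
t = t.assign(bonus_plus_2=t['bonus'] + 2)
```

4.0

group by office, count of bonus:
office
AUS    3
BOS    2
CHI    2
DEN    3
SEA    2
SF     1
Name: bonus, dtype: int64
reset_index():
  office  bonus
0    AUS      3
1    BOS      2
2    CHI      2
3    DEN      3
4    SEA      2
5     SF      1
filter rows where office in ['BOS', 'CHI', 'SF', 'SEA', 'DEN']:
  office  bonus
1    BOS      2
2    CHI      2
3    DEN      3
4    SEA      2
5     SF      1
add column bonus_plus_2 = t['bonus'] + 2:
  office  bonus  bonus_plus_2
1    BOS      2             4
2    CHI      2             4
3    DEN      3             5
4    SEA      2             4
5     SF      1             3
filter rows where office in ['SF', 'DEN']:
  office  bonus  bonus_plus_2
3    DEN      3             5
5     SF      1             3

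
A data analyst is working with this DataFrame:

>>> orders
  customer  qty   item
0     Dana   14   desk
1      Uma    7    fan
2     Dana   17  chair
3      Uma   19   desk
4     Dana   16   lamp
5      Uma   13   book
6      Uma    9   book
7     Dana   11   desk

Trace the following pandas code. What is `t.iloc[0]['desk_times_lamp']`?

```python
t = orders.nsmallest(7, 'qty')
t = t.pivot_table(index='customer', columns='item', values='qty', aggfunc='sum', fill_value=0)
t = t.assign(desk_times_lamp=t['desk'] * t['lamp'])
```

400

take 7 rows with smallest qty:
  customer  qty   item
1      Uma    7    fan
6      Uma    9   book
7     Dana   11   desk
5      Uma   13   book
0     Dana   14   desk
4     Dana   16   lamp
2     Dana   17  chair
pivot: rows=customer, cols=item, sum(qty):
item      book  chair  desk  fan  lamp
customer                              
Dana         0     17    25    0    16
Uma         22      0     0    7     0
add column desk_times_lamp = t['desk'] * t['lamp']:
item      book  chair  desk  fan  lamp  desk_times_lamp
customer                                               
Dana         0     17    25    0    16              400
Uma         22      0     0    7     0                0
The value at position 0, column 'desk_times_lamp' is 400.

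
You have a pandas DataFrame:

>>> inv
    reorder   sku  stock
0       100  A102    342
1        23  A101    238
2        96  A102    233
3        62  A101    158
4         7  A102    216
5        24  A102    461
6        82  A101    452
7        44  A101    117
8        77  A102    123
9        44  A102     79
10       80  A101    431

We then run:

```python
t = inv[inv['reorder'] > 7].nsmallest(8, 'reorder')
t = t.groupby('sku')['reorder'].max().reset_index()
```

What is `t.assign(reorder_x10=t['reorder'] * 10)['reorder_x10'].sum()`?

filter rows where reorder > 7:
    reorder   sku  stock
0       100  A102    342
1        23  A101    238
2        96  A102    233
3        62  A101    158
5        24  A102    461
6        82  A101    452
7        44  A101    117
8        77  A102    123
9        44  A102     79
10       80  A101    431
take 8 rows with smallest reorder:
    reorder   sku  stock
1        23  A101    238
5        24  A102    461
7        44  A101    117
9        44  A102     79
3        62  A101    158
8        77  A102    123
10       80  A101    431
6        82  A101    452
group by sku, max of reorder:
sku
A101    82
A102    77
Name: reorder, dtype: int64
reset_index():
    sku  reorder
0  A101       82
1  A102       77
add column reorder_x10 = t['reorder'] * 10:
    sku  reorder  reorder_x10
0  A101       82          820
1  A102       77          770
The sum of column 'reorder_x10' is 1590.

1590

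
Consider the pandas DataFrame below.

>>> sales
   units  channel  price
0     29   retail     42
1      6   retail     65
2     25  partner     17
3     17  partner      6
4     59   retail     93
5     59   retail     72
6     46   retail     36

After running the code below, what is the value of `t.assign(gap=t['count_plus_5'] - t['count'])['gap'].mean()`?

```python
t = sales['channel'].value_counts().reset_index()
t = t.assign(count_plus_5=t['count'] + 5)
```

value_counts of channel:
channel
retail     5
partner    2
Name: count, dtype: int64
reset_index():
   channel  count
0   retail      5
1  partner      2
add column count_plus_5 = t['count'] + 5:
   channel  count  count_plus_5
0   retail      5            10
1  partner      2             7
add column gap = t['count_plus_5'] - t['count']:
   channel  count  count_plus_5  gap
0   retail      5            10    5
1  partner      2             7    5

5.0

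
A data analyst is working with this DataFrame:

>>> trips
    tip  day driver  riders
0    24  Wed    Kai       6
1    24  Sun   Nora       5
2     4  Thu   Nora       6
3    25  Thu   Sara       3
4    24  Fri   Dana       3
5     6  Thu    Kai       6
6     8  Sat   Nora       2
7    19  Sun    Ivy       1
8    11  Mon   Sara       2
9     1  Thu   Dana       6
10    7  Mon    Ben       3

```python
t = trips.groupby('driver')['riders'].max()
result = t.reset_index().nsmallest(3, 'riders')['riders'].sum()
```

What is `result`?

7

group by driver, max of riders:
driver
Ben     3
Dana    6
Ivy     1
Kai     6
Nora    6
Sara    3
Name: riders, dtype: int64
reset_index():
  driver  riders
0    Ben       3
1   Dana       6
2    Ivy       1
3    Kai       6
4   Nora       6
5   Sara       3
take 3 rows with smallest riders:
  driver  riders
2    Ivy       1
0    Ben       3
5   Sara       3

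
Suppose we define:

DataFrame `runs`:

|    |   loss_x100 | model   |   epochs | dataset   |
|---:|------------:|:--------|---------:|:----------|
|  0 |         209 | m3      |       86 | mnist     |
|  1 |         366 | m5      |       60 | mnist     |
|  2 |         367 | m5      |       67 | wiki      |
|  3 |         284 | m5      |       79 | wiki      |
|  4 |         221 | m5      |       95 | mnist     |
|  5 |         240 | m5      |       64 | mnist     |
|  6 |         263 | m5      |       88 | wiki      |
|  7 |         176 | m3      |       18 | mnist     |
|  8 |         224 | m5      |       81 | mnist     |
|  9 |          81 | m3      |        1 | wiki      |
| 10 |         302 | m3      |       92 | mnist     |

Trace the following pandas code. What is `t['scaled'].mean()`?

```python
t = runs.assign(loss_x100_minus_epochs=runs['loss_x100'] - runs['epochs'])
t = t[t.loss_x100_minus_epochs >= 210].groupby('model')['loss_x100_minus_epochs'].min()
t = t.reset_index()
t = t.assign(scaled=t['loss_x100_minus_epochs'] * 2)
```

add column loss_x100_minus_epochs = runs['loss_x100'] - runs['epochs']:
    loss_x100 model  epochs dataset  loss_x100_minus_epochs
0         209    m3      86   mnist                     123
1         366    m5      60   mnist                     306
2         367    m5      67    wiki                     300
3         284    m5      79    wiki                     205
4         221    m5      95   mnist                     126
5         240    m5      64   mnist                     176
6         263    m5      88    wiki                     175
7         176    m3      18   mnist                     158
8         224    m5      81   mnist                     143
9          81    m3       1    wiki                      80
10        302    m3      92   mnist                     210
filter rows where loss_x100_minus_epochs >= 210:
    loss_x100 model  epochs dataset  loss_x100_minus_epochs
1         366    m5      60   mnist                     306
2         367    m5      67    wiki                     300
10        302    m3      92   mnist                     210
group by model, min of loss_x100_minus_epochs:
model
m3    210
m5    300
Name: loss_x100_minus_epochs, dtype: int64
reset_index():
  model  loss_x100_minus_epochs
0    m3                     210
1    m5                     300
add column scaled = t['loss_x100_minus_epochs'] * 2:
  model  loss_x100_minus_epochs  scaled
0    m3                     210     420
1    m5                     300     600
So mean() = 510.0.

510.0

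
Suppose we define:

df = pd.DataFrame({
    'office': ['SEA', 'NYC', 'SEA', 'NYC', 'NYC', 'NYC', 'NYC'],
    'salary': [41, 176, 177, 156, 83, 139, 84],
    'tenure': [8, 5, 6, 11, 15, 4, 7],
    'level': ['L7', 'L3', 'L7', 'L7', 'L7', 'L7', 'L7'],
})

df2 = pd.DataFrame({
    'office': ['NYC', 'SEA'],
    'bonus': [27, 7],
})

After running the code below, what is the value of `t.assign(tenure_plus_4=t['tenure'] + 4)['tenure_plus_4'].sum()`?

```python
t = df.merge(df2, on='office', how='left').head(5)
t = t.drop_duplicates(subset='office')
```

merge on 'office' (how='left') → 7 rows:
  office  salary  tenure level  bonus
0    SEA      41       8    L7      7
1    NYC     176       5    L3     27
2    SEA     177       6    L7      7
3    NYC     156      11    L7     27
4    NYC      83      15    L7     27
5    NYC     139       4    L7     27
6    NYC      84       7    L7     27
take first 5 rows:
  office  salary  tenure level  bonus
0    SEA      41       8    L7      7
1    NYC     176       5    L3     27
2    SEA     177       6    L7      7
3    NYC     156      11    L7     27
4    NYC      83      15    L7     27
drop duplicate office (keep=first):
  office  salary  tenure level  bonus
0    SEA      41       8    L7      7
1    NYC     176       5    L3     27
add column tenure_plus_4 = t['tenure'] + 4:
  office  salary  tenure level  bonus  tenure_plus_4
0    SEA      41       8    L7      7             12
1    NYC     176       5    L3     27              9
sum of column 'tenure_plus_4' → 21

21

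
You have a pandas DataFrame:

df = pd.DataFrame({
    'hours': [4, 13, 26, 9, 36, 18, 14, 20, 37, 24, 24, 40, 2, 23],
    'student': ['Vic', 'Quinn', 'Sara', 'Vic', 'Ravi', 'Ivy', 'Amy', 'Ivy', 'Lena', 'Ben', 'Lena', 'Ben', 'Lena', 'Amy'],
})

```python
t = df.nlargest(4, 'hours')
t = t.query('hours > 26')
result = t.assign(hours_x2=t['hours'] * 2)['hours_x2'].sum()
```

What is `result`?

226

take 4 rows with largest hours:
    hours student
11     40     Ben
8      37    Lena
4      36    Ravi
2      26    Sara
filter rows where hours > 26:
    hours student
11     40     Ben
8      37    Lena
4      36    Ravi
add column hours_x2 = t['hours'] * 2:
    hours student  hours_x2
11     40     Ben        80
8      37    Lena        74
4      36    Ravi        72
Reading off the sum of column 'hours_x2', we get 226.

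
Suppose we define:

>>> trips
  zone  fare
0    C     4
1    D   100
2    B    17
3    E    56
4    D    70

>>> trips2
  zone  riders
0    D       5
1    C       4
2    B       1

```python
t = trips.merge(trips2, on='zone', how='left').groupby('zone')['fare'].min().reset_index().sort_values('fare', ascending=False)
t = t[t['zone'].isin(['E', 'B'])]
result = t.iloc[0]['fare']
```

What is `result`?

merge on 'zone' (how='left') → 5 rows:
  zone  fare  riders
0    C     4     4.0
1    D   100     5.0
2    B    17     1.0
3    E    56     NaN
4    D    70     5.0
group by zone, min of fare:
zone
B    17
C     4
D    70
E    56
Name: fare, dtype: int64
reset_index():
  zone  fare
0    B    17
1    C     4
2    D    70
3    E    56
sort by fare descending:
  zone  fare
2    D    70
3    E    56
0    B    17
1    C     4
filter rows where zone in ['E', 'B']:
  zone  fare
3    E    56
0    B    17
The value at position 0, column 'fare' is 56.

56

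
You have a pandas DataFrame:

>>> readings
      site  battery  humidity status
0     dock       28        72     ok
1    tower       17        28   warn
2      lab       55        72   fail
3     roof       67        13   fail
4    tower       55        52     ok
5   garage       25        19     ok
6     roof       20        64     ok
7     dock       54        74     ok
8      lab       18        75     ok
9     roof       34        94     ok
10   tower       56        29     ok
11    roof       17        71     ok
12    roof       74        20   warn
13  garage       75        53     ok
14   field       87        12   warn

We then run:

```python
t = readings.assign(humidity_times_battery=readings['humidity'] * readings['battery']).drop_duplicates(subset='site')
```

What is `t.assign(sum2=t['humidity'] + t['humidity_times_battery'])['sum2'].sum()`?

9058

add column humidity_times_battery = readings['humidity'] * readings['battery']:
      site  battery  humidity status  humidity_times_battery
0     dock       28        72     ok                    2016
1    tower       17        28   warn                     476
2      lab       55        72   fail                    3960
3     roof       67        13   fail                     871
4    tower       55        52     ok                    2860
5   garage       25        19     ok                     475
6     roof       20        64     ok                    1280
7     dock       54        74     ok                    3996
8      lab       18        75     ok                    1350
9     roof       34        94     ok                    3196
10   tower       56        29     ok                    1624
11    roof       17        71     ok                    1207
12    roof       74        20   warn                    1480
13  garage       75        53     ok                    3975
14   field       87        12   warn                    1044
drop duplicate site (keep=first):
      site  battery  humidity status  humidity_times_battery
0     dock       28        72     ok                    2016
1    tower       17        28   warn                     476
2      lab       55        72   fail                    3960
3     roof       67        13   fail                     871
5   garage       25        19     ok                     475
14   field       87        12   warn                    1044
add column sum2 = t['humidity'] + t['humidity_times_battery']:
      site  battery  humidity status  humidity_times_battery  sum2
0     dock       28        72     ok                    2016  2088
1    tower       17        28   warn                     476   504
2      lab       55        72   fail                    3960  4032
3     roof       67        13   fail                     871   884
5   garage       25        19     ok                     475   494
14   field       87        12   warn                    1044  1056
Finally, sum of column 'sum2' = 9058.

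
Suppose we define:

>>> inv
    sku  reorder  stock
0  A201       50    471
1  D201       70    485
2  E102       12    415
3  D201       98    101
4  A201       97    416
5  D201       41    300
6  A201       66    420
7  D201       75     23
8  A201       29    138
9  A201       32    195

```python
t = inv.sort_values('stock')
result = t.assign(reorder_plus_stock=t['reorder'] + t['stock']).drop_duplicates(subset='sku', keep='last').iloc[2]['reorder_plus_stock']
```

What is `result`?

sort by stock:
    sku  reorder  stock
7  D201       75     23
3  D201       98    101
8  A201       29    138
9  A201       32    195
5  D201       41    300
2  E102       12    415
4  A201       97    416
6  A201       66    420
0  A201       50    471
1  D201       70    485
add column reorder_plus_stock = t['reorder'] + t['stock']:
    sku  reorder  stock  reorder_plus_stock
7  D201       75     23                  98
3  D201       98    101                 199
8  A201       29    138                 167
9  A201       32    195                 227
5  D201       41    300                 341
2  E102       12    415                 427
4  A201       97    416                 513
6  A201       66    420                 486
0  A201       50    471                 521
1  D201       70    485                 555
drop duplicate sku (keep=last):
    sku  reorder  stock  reorder_plus_stock
2  E102       12    415                 427
0  A201       50    471                 521
1  D201       70    485                 555
Reading off the value at position 2, column 'reorder_plus_stock', we get 555.

555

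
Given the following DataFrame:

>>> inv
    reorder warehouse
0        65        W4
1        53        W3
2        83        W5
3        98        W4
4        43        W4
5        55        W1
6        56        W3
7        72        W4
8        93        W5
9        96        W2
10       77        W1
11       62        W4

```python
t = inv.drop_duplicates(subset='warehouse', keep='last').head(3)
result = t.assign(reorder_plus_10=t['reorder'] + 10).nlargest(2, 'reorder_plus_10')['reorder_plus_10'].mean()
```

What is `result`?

104.5

drop duplicate warehouse (keep=last):
    reorder warehouse
6        56        W3
8        93        W5
9        96        W2
10       77        W1
11       62        W4
take first 3 rows:
   reorder warehouse
6       56        W3
8       93        W5
9       96        W2
add column reorder_plus_10 = t['reorder'] + 10:
   reorder warehouse  reorder_plus_10
6       56        W3               66
8       93        W5              103
9       96        W2              106
take 2 rows with largest reorder_plus_10:
   reorder warehouse  reorder_plus_10
9       96        W2              106
8       93        W5              103
Hence 104.5.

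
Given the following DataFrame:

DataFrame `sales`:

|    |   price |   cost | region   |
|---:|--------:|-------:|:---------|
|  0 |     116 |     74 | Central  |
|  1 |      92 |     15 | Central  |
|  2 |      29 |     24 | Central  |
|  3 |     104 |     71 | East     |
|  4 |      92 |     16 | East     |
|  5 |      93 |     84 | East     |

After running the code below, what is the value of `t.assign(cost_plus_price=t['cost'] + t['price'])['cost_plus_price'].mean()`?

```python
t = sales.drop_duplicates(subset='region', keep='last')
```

drop duplicate region (keep=last):
   price  cost   region
2     29    24  Central
5     93    84     East
add column cost_plus_price = t['cost'] + t['price']:
   price  cost   region  cost_plus_price
2     29    24  Central               53
5     93    84     East              177
Reading off the mean of column 'cost_plus_price', we get 115.0.

115.0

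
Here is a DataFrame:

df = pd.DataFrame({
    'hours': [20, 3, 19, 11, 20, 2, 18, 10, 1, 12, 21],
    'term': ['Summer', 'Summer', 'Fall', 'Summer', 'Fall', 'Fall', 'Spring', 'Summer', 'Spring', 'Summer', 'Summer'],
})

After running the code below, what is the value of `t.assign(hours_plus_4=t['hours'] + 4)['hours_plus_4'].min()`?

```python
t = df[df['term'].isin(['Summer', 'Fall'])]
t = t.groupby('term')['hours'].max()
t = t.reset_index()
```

24

filter rows where term in ['Summer', 'Fall']:
    hours    term
0      20  Summer
1       3  Summer
2      19    Fall
3      11  Summer
4      20    Fall
5       2    Fall
7      10  Summer
9      12  Summer
10     21  Summer
group by term, max of hours:
term
Fall      20
Summer    21
Name: hours, dtype: int64
reset_index():
     term  hours
0    Fall     20
1  Summer     21
add column hours_plus_4 = t['hours'] + 4:
     term  hours  hours_plus_4
0    Fall     20            24
1  Summer     21            25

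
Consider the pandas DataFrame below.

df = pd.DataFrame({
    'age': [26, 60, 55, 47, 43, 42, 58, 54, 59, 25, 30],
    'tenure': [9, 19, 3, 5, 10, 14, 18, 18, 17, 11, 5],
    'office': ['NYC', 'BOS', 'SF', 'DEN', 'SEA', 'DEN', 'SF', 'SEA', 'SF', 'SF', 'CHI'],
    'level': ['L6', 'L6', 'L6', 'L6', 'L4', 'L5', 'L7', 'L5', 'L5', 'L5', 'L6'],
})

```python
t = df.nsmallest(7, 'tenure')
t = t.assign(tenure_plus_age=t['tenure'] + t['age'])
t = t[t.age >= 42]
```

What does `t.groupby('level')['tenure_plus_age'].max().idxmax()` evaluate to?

take 7 rows with smallest tenure:
    age  tenure office level
2    55       3     SF    L6
3    47       5    DEN    L6
10   30       5    CHI    L6
0    26       9    NYC    L6
4    43      10    SEA    L4
9    25      11     SF    L5
5    42      14    DEN    L5
add column tenure_plus_age = t['tenure'] + t['age']:
    age  tenure office level  tenure_plus_age
2    55       3     SF    L6               58
3    47       5    DEN    L6               52
10   30       5    CHI    L6               35
0    26       9    NYC    L6               35
4    43      10    SEA    L4               53
9    25      11     SF    L5               36
5    42      14    DEN    L5               56
filter rows where age >= 42:
   age  tenure office level  tenure_plus_age
2   55       3     SF    L6               58
3   47       5    DEN    L6               52
4   43      10    SEA    L4               53
5   42      14    DEN    L5               56
group by level, max of tenure_plus_age:
level
L4    53
L5    56
L6    58
Name: tenure_plus_age, dtype: int64
label with the largest value → L6

L6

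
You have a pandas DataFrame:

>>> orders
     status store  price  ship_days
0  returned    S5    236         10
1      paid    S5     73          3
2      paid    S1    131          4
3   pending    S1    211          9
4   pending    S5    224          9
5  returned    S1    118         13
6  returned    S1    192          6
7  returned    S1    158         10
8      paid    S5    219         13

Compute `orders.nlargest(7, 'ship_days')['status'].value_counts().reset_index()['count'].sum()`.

take 7 rows with largest ship_days:
     status store  price  ship_days
5  returned    S1    118         13
8      paid    S5    219         13
0  returned    S5    236         10
7  returned    S1    158         10
3   pending    S1    211          9
4   pending    S5    224          9
6  returned    S1    192          6
value_counts of status:
status
returned    4
pending     2
paid        1
Name: count, dtype: int64
reset_index():
     status  count
0  returned      4
1   pending      2
2      paid      1
Hence 7.

7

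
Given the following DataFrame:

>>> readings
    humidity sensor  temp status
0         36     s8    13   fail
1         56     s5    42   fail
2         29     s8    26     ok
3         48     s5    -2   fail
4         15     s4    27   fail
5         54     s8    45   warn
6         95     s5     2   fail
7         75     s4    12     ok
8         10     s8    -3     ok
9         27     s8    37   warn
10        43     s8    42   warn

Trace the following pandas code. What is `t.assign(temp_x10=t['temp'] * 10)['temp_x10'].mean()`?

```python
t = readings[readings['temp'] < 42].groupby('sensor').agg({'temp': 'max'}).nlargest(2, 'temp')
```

320.0

filter rows where temp < 42:
   humidity sensor  temp status
0        36     s8    13   fail
2        29     s8    26     ok
3        48     s5    -2   fail
4        15     s4    27   fail
6        95     s5     2   fail
7        75     s4    12     ok
8        10     s8    -3     ok
9        27     s8    37   warn
group by sensor, max of temp:
        temp
sensor      
s4        27
s5         2
s8        37
take 2 rows with largest temp:
        temp
sensor      
s8        37
s4        27
add column temp_x10 = t['temp'] * 10:
        temp  temp_x10
sensor                
s8        37       370
s4        27       270
Finally, mean of column 'temp_x10' = 320.0.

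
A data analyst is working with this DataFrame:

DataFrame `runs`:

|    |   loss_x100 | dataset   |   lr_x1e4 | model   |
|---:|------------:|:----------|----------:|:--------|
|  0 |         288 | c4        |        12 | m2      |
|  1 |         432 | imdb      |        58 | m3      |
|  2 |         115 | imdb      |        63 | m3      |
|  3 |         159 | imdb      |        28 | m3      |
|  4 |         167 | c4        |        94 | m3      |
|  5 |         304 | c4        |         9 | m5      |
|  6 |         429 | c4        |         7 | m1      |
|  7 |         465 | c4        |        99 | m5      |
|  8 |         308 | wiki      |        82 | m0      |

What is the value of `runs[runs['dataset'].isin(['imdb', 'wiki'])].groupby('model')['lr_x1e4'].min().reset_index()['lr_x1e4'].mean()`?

filter rows where dataset in ['imdb', 'wiki']:
   loss_x100 dataset  lr_x1e4 model
1        432    imdb       58    m3
2        115    imdb       63    m3
3        159    imdb       28    m3
8        308    wiki       82    m0
group by model, min of lr_x1e4:
model
m0    82
m3    28
Name: lr_x1e4, dtype: int64
reset_index():
  model  lr_x1e4
0    m0       82
1    m3       28
The mean of column 'lr_x1e4' is 55.0.

55.0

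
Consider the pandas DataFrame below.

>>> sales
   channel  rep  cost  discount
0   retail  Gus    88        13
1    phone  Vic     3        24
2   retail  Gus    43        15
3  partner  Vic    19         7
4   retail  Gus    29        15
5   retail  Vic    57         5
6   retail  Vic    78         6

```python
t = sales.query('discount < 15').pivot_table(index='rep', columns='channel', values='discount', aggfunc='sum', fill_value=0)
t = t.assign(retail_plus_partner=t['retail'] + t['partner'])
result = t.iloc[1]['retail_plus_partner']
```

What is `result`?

18

filter rows where discount < 15:
   channel  rep  cost  discount
0   retail  Gus    88        13
3  partner  Vic    19         7
5   retail  Vic    57         5
6   retail  Vic    78         6
pivot: rows=rep, cols=channel, sum(discount):
channel  partner  retail
rep                     
Gus            0      13
Vic            7      11
add column retail_plus_partner = t['retail'] + t['partner']:
channel  partner  retail  retail_plus_partner
rep                                          
Gus            0      13                   13
Vic            7      11                   18
Then the value at position 1, column 'retail_plus_partner': 18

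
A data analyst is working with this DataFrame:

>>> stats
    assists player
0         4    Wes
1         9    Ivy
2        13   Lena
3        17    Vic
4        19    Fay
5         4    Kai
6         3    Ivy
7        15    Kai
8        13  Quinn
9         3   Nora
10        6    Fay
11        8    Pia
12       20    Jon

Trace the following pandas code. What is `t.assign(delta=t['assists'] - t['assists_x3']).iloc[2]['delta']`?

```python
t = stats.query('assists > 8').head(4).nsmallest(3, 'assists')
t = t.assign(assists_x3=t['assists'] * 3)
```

filter rows where assists > 8:
    assists player
1         9    Ivy
2        13   Lena
3        17    Vic
4        19    Fay
7        15    Kai
8        13  Quinn
12       20    Jon
take first 4 rows:
   assists player
1        9    Ivy
2       13   Lena
3       17    Vic
4       19    Fay
take 3 rows with smallest assists:
   assists player
1        9    Ivy
2       13   Lena
3       17    Vic
add column assists_x3 = t['assists'] * 3:
   assists player  assists_x3
1        9    Ivy          27
2       13   Lena          39
3       17    Vic          51
add column delta = t['assists'] - t['assists_x3']:
   assists player  assists_x3  delta
1        9    Ivy          27    -18
2       13   Lena          39    -26
3       17    Vic          51    -34

-34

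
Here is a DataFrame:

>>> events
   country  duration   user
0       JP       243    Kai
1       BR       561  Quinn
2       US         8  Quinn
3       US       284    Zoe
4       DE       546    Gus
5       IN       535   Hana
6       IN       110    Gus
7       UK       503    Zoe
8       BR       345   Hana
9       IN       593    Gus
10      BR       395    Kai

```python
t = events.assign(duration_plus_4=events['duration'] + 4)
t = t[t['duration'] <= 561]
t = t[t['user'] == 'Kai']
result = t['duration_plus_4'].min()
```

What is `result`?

add column duration_plus_4 = events['duration'] + 4:
   country  duration   user  duration_plus_4
0       JP       243    Kai              247
1       BR       561  Quinn              565
2       US         8  Quinn               12
3       US       284    Zoe              288
4       DE       546    Gus              550
5       IN       535   Hana              539
6       IN       110    Gus              114
7       UK       503    Zoe              507
8       BR       345   Hana              349
9       IN       593    Gus              597
10      BR       395    Kai              399
filter rows where duration <= 561:
   country  duration   user  duration_plus_4
0       JP       243    Kai              247
1       BR       561  Quinn              565
2       US         8  Quinn               12
3       US       284    Zoe              288
4       DE       546    Gus              550
5       IN       535   Hana              539
6       IN       110    Gus              114
7       UK       503    Zoe              507
8       BR       345   Hana              349
10      BR       395    Kai              399
filter rows where user == 'Kai':
   country  duration user  duration_plus_4
0       JP       243  Kai              247
10      BR       395  Kai              399
Taking the min of column 'duration_plus_4' gives 247.

247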